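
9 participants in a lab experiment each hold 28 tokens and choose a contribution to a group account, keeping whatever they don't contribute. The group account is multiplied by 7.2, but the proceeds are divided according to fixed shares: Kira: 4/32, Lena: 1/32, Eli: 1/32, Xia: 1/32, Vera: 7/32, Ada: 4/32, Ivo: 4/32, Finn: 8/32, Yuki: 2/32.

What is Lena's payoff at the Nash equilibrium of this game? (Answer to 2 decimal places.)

40.60 tokens

For player j, contributing a unit is worthwhile iff 7.2 × (j's share) ≥ 1, i.e. iff j's share is at least 0.1389.
The shares above 0.1389 belong to Vera and Finn, contributing 28 each; the remaining 7 contribute 0. Total contributed: 56.
Lena keeps 28 and receives 7.2 × 56 × 1/32 = 12.60 from the group account, for a payoff of 40.60.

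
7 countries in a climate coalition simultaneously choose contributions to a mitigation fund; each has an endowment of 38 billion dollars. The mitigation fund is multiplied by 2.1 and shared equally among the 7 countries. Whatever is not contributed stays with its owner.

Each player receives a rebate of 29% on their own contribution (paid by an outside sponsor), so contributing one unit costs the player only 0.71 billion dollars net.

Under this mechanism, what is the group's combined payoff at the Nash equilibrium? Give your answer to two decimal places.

266.00 billion dollars

With the mechanism, a contributed unit returns (2.1/7) / 0.71 = 0.4225 per unit of net cost — still below 1 — so contributing 0 remains dominant for every player.
At the Nash equilibrium no one contributes; group total payoff = 7 × 38 = 266.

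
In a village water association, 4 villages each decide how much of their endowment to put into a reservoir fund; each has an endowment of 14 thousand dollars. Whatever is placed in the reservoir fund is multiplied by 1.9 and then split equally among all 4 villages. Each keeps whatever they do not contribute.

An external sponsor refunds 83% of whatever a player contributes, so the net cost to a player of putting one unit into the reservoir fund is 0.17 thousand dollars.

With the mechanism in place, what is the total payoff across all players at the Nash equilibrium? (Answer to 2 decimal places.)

The effective private return per unit is now (1.9/4) / 0.17 = 2.7941 > 1, so every player's dominant strategy flips to full contribution.
At the Nash equilibrium everyone contributes 14. Group total payoff = 4 × (14 × 0.83 + 1.9 × 14) = 152.88.

152.88 thousand dollars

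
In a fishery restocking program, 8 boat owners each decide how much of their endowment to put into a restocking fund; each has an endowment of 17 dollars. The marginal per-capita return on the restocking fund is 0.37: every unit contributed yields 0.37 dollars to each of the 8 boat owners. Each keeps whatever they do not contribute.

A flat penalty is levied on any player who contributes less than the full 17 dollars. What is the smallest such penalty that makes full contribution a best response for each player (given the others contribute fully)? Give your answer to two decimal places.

10.71 dollars

Given the others contribute fully, the best deviation is to contribute 0 (any partial contribution still incurs the fine and gives up units whose private return 0.37 is below 1).
Deviating from 17 to 0 saves 17 dollars but forfeits the deviator's share of the drop in the restocking fund: 0.37 × 17 = 6.29.
So the deviation gain is 17 − 6.29 = 10.71, and the fine must be at least 10.71 dollars to wipe it out.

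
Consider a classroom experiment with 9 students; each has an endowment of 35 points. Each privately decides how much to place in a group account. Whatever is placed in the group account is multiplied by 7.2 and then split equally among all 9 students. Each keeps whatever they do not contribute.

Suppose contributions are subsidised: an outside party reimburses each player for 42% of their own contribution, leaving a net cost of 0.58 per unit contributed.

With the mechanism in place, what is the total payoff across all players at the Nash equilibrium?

2400.30 points

The effective private return per unit is now (7.2/9) / 0.58 = 1.3793 > 1, so every player's dominant strategy flips to full contribution.
At the Nash equilibrium everyone contributes 35. Group total payoff = 9 × (35 × 0.42 + 7.2 × 35) = 2400.30.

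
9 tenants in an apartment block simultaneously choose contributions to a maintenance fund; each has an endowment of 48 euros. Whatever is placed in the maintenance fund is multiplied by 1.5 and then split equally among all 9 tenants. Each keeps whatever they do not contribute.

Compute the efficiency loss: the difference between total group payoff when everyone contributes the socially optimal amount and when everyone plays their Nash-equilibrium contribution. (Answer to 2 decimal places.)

Each contributed unit returns 1.5/9 = 0.1667 to its contributor — below 1 — so contributing 0 is dominant for every player. At the Nash equilibrium everyone keeps their 48, and the group total is 9 × 48 = 432.
Each contributed unit returns 1.500 to the group as a whole (0.1667 to each of 9 players), which exceeds 1, so the social optimum is full contribution: group total = 1.500 × 432 = 648.00.
Efficiency loss = 648.00 − 432 = 216.00.

216.00 euros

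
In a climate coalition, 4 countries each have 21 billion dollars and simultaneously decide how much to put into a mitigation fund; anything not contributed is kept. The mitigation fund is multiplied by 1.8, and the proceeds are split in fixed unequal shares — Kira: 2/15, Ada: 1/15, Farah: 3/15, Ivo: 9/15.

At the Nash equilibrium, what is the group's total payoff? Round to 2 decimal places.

A player with share s gets back 1.8·s per unit contributed, so full contribution is dominant for anyone with s > 1/1.8 = 0.5556 and zero contribution is dominant for anyone below.
Ivo alone (share 9/15) is above the threshold, contributing 21; the remaining 3 contribute 0. Total contributed: 21.
The mitigation fund pays out 1.8 × 21 = 37.80 in total (split across the unequal shares, but the aggregate is all that matters for the group sum).
The 3 free-riders keep 21 each, adding 63. Group total = 63 + 37.80 = 100.80.

100.80 billion dollars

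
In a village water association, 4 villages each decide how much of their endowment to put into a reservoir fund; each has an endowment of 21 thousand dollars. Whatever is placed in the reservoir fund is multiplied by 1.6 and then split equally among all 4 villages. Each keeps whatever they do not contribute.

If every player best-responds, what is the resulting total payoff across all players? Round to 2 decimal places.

Each contributed unit returns 1.6/4 = 0.4000 to its contributor — below 1 — so contributing 0 is dominant for every player. At the Nash equilibrium everyone keeps their 21, and the group total is 4 × 21 = 84.

84.00 thousand dollars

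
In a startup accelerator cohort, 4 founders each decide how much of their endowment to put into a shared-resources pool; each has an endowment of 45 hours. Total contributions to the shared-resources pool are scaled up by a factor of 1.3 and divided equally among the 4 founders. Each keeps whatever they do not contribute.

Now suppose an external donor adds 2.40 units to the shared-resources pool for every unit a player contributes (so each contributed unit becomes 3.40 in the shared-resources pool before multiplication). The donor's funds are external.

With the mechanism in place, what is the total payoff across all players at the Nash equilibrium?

795.60 hours

The effective private return per unit is now 1.3 × 3.40 / 4 = 1.1050 > 1, so every player's dominant strategy flips to full contribution.
At the Nash equilibrium everyone contributes 45. Group total payoff = 1.3 × 3.40 × 180 = 795.60.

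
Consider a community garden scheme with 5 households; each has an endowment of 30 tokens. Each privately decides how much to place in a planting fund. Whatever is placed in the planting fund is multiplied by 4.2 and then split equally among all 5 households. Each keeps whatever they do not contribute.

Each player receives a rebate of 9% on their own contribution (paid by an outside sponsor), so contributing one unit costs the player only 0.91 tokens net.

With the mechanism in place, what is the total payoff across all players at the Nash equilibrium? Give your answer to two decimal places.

With the mechanism, a contributed unit returns (4.2/5) / 0.91 = 0.9231 per unit of net cost — still below 1 — so contributing 0 remains dominant for every player.
Everyone keeps their endowment and the group total is 5 × 30 = 150.

150.00 tokens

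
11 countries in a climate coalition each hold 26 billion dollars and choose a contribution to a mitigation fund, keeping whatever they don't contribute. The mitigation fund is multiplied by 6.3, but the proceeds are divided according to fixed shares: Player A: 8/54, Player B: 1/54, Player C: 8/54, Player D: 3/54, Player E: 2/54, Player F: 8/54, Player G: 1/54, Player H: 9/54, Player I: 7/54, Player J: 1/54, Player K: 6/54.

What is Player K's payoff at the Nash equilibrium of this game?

44.20 billion dollars

Player j's private return per contributed unit is 6.3 × (j's share). Contributing is weakly dominant for j when that share is at least 1/6.3 = 0.1587, and contributing 0 is dominant otherwise.
Only Player H (9/54) clears that bar, contributing 26; the remaining 10 contribute 0. Total contributed: 26.
Player K keeps 26 and receives 6.3 × 26 × 6/54 = 18.20 from the mitigation fund, for a payoff of 44.20.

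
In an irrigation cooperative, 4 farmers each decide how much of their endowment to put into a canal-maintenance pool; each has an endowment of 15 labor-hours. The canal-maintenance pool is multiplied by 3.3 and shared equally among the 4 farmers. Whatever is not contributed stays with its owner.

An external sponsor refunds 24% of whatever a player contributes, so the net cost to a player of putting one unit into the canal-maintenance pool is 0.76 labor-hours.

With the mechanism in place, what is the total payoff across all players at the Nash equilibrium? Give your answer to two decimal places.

Under the mechanism each unit contributed yields (3.3/4) / 0.76 = 1.0855 back to its contributor per unit of net cost, which exceeds 1, making full contribution the dominant choice for everyone.
At the Nash equilibrium everyone contributes 15. Group total payoff = 4 × (15 × 0.24 + 3.3 × 15) = 212.40.

212.40 labor-hours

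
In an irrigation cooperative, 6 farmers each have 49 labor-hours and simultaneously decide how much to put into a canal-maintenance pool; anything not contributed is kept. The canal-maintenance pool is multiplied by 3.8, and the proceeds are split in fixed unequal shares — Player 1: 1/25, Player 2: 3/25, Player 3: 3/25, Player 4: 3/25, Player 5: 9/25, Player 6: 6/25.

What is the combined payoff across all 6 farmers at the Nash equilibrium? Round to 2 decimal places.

431.20 labor-hours

Each unit j contributes comes back to j as 3.8 × (j's share), so j prefers to contribute only if that share exceeds 1/3.8 = 0.2632; otherwise keeping the unit dominates.
The only share above 0.2632 is Player 5's 9/25, contributing 49; the remaining 5 contribute 0. Total contributed: 49.
The canal-maintenance pool pays out 3.8 × 49 = 186.20 in total (split across the unequal shares, but the aggregate is all that matters for the group sum).
The 5 free-riders keep 49 each, adding 245. Group total = 245 + 186.20 = 431.20.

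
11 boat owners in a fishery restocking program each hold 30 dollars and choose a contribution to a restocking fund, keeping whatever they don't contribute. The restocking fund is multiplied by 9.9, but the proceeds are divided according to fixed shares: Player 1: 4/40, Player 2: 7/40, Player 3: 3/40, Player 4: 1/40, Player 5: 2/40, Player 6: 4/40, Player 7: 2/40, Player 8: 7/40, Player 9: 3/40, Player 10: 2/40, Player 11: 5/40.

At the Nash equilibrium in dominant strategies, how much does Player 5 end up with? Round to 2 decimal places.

74.55 dollars

Each unit j contributes comes back to j as 9.9 × (j's share), so j prefers to contribute only if that share exceeds 1/9.9 = 0.1010; otherwise keeping the unit dominates.
Player 2, Player 8 and Player 11 are above the threshold, contributing 30 each; the remaining 8 contribute 0. Total contributed: 90.
Player 5 keeps 30 and receives 9.9 × 90 × 2/40 = 44.55 from the restocking fund, for a payoff of 74.55.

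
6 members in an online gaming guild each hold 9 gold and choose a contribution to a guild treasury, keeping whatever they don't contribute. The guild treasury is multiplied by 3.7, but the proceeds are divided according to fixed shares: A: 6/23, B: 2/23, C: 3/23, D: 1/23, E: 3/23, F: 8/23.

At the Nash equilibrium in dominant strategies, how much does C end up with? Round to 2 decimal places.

A player with share s gets back 3.7·s per unit contributed, so full contribution is dominant for anyone with s > 1/3.7 = 0.2703 and zero contribution is dominant for anyone below.
The only share above 0.2703 is F's 8/23, contributing 9; the remaining 5 contribute 0. Total contributed: 9.
C keeps 9 and receives 3.7 × 9 × 3/23 = 4.34 from the guild treasury, for a payoff of 13.34.

13.34 gold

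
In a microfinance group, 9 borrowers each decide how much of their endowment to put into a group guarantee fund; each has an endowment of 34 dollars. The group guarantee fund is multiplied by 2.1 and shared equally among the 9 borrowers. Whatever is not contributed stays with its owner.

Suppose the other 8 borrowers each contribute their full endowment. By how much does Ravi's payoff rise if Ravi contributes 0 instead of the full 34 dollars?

26.07 dollars

Switching from a contribution of 34 to 0 lets Ravi keep an extra 34 dollars, but lowers the group guarantee fund by 34, which costs Ravi their own share of that drop: 2.1/9 × 34 = 7.93.
Net gain = 34 − 7.93 = 26.07. The private return per contributed unit (0.2333) is below 1, so free-riding is indeed the best response regardless of what the others do.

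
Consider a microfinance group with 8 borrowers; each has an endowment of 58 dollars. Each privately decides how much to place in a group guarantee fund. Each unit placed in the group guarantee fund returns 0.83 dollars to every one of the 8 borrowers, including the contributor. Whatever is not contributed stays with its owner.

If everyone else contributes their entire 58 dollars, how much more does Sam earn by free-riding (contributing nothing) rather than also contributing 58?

Switching from a contribution of 58 to 0 lets Sam keep an extra 58 dollars, but lowers the group guarantee fund by 58, which costs Sam their own share of that drop: 0.83 × 58 = 48.14.
Net gain = 58 − 48.14 = 9.86. The private return per contributed unit (0.83) is below 1, so free-riding is indeed the best response regardless of what the others do.

9.86 dollars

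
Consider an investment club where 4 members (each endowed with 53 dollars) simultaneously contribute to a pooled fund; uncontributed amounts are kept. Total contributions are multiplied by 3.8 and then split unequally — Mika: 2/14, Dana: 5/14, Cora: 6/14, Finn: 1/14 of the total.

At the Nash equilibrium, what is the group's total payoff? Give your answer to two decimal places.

For player j, contributing a unit is worthwhile iff 3.8 × (j's share) ≥ 1, i.e. iff j's share is at least 0.2632.
Dana and Cora clear that bar, contributing 53 each; the remaining 2 contribute 0. Total contributed: 106.
The pooled fund pays out 3.8 × 106 = 402.80 in total (split across the unequal shares, but the aggregate is all that matters for the group sum).
The 2 free-riders keep 53 each, adding 106. Group total = 106 + 402.80 = 508.80.

508.80 dollars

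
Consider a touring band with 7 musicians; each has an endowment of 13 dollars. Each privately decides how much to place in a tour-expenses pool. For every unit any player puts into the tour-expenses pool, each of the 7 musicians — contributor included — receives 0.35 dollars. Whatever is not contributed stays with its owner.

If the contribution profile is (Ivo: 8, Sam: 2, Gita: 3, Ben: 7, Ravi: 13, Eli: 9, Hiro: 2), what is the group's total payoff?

154.80 dollars

Total contributed: 8 + 2 + 3 + 7 + 13 + 9 + 2 = 44; total kept: 7 × 13 − 44 = 47.
The tour-expenses pool pays out 0.35 × 7 × 44 = 107.80 in aggregate.
Group total = 47 + 107.80 = 154.80.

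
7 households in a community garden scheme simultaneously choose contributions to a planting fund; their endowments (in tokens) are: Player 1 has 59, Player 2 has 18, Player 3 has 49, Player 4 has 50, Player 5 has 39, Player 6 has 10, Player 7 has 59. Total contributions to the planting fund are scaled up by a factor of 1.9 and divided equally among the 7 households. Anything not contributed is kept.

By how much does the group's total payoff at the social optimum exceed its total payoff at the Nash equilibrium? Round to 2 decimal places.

255.60 tokens

The private return per contributed unit is 1.9/7 = 0.2714 < 1 for every player regardless of endowment, so the Nash equilibrium is zero contribution and the group total is Σ E_j = 59 + 18 + 49 + 50 + 39 + 10 + 59 = 284.
Each contributed unit returns 1.900 to the group, so the social optimum is full contribution by everyone: group total = 1.900 × 284 = 539.60.
Efficiency loss = (1.900 − 1) × 284 = 255.60.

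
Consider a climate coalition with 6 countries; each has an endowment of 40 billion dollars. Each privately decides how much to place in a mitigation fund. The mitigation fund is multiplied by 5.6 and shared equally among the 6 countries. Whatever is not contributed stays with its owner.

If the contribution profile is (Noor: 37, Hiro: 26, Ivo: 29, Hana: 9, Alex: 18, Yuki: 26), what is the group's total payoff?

907.00 billion dollars

Total contributed: 37 + 26 + 29 + 9 + 18 + 26 = 145; total kept: 6 × 40 − 145 = 95.
The mitigation fund pays out 5.6 × 145 = 812.00 in aggregate.
Group total = 95 + 812.00 = 907.00.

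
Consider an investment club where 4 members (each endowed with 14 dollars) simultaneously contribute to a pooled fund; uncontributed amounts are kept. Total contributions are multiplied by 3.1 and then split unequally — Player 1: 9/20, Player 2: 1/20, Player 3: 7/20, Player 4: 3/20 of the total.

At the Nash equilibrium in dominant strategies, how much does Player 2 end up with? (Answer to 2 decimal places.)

A player with share s gets back 3.1·s per unit contributed, so full contribution is dominant for anyone with s > 1/3.1 = 0.3226 and zero contribution is dominant for anyone below.
Player 1 and Player 3 are above the threshold, contributing 14 each; the remaining 2 contribute 0. Total contributed: 28.
Player 2 keeps 14 and receives 3.1 × 28 × 1/20 = 4.34 from the pooled fund, for a payoff of 18.34.

18.34 dollars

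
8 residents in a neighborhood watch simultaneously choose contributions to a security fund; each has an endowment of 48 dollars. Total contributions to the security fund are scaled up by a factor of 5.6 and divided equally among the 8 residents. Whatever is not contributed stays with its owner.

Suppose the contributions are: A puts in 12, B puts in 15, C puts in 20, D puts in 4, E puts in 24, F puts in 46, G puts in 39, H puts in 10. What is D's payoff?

163.00 dollars

Total contributed: 12 + 15 + 20 + 4 + 24 + 46 + 39 + 10 = 170.
Each receives 5.6 × 170 / 8 = 119.00 from the security fund.
D keeps 48 − 4 = 44, so D's payoff is 44 + 119.00 = 163.00.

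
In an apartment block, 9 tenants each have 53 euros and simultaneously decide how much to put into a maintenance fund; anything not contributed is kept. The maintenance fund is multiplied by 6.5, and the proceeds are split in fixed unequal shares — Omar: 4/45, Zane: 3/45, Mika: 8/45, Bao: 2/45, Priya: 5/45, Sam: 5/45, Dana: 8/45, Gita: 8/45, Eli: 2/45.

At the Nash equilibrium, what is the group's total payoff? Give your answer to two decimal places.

1351.50 euros

Player j's private return per contributed unit is 6.5 × (j's share). Contributing is weakly dominant for j when that share is at least 1/6.5 = 0.1538, and contributing 0 is dominant otherwise.
The shares above 0.1538 belong to Mika, Dana and Gita, contributing 53 each; the remaining 6 contribute 0. Total contributed: 159.
The maintenance fund pays out 6.5 × 159 = 1033.50 in total (split across the unequal shares, but the aggregate is all that matters for the group sum).
The 6 free-riders keep 53 each, adding 318. Group total = 318 + 1033.50 = 1351.50.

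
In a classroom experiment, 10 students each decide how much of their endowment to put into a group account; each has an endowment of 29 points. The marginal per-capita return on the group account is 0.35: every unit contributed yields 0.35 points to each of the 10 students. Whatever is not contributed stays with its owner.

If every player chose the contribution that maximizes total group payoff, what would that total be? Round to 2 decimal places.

1015.00 points

Each contributed unit returns 3.500 to the group as a whole (0.35 to each of 10 players), which exceeds 1, so the social optimum is full contribution: group total = 3.500 × 290 = 1015.00.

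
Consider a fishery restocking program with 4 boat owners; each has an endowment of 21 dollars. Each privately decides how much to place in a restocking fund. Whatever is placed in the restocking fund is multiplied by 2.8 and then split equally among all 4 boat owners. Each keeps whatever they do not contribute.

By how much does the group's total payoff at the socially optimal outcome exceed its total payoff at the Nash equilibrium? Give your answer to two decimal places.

Each contributed unit returns 2.8/4 = 0.7000 to its contributor — below 1 — so contributing 0 is dominant for every player. At the Nash equilibrium everyone keeps their 21, and the group total is 4 × 21 = 84.
Each contributed unit returns 2.800 to the group as a whole (0.7000 to each of 4 players), which exceeds 1, so the social optimum is full contribution: group total = 2.800 × 84 = 235.20.
Efficiency loss = 235.20 − 84 = 151.20.

151.20 dollars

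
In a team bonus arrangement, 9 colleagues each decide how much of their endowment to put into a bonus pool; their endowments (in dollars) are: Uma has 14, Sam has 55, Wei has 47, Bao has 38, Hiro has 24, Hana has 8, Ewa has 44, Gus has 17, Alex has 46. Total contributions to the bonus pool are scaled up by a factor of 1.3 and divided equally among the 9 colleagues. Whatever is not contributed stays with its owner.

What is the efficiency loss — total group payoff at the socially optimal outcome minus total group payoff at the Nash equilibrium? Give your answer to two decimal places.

The private return per contributed unit is 1.3/9 = 0.1444 < 1 for every player regardless of endowment, so the Nash equilibrium is zero contribution and the group total is Σ E_j = 14 + 55 + 47 + 38 + 24 + 8 + 44 + 17 + 46 = 293.
Each contributed unit returns 1.300 to the group, so the social optimum is full contribution by everyone: group total = 1.300 × 293 = 380.90.
Efficiency loss = (1.300 − 1) × 293 = 87.90.

87.90 dollars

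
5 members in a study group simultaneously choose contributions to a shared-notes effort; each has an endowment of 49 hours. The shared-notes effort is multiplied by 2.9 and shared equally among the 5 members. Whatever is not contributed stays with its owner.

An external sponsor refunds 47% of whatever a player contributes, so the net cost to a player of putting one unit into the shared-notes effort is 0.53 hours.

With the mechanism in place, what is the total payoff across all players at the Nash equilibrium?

825.65 hours

The effective private return per unit is now (2.9/5) / 0.53 = 1.0943 > 1, so every player's dominant strategy flips to full contribution.
So the Nash equilibrium is full contribution by all 5; the group earns 5 × (49 × 0.47 + 2.9 × 49) = 825.65.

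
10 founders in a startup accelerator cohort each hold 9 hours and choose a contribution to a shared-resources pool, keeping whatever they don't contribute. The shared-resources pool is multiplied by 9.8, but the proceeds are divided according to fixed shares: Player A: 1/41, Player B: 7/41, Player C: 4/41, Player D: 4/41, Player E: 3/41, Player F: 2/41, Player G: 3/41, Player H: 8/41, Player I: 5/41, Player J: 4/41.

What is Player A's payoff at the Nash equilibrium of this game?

15.45 hours

Each unit j contributes comes back to j as 9.8 × (j's share), so j prefers to contribute only if that share exceeds 1/9.8 = 0.1020; otherwise keeping the unit dominates.
Player B, Player H and Player I are above the threshold, contributing 9 each; the remaining 7 contribute 0. Total contributed: 27.
Player A keeps 9 and receives 9.8 × 27 × 1/41 = 6.45 from the shared-resources pool, for a payoff of 15.45.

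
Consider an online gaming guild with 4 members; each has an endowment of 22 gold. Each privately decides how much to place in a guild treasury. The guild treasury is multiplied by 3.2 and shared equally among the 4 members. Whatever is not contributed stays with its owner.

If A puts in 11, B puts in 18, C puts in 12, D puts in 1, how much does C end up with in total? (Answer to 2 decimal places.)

43.60 gold

Total contributed: 11 + 18 + 12 + 1 = 42.
Each receives 3.2 × 42 / 4 = 33.60 from the guild treasury.
C keeps 22 − 12 = 10, so C's payoff is 10 + 33.60 = 43.60.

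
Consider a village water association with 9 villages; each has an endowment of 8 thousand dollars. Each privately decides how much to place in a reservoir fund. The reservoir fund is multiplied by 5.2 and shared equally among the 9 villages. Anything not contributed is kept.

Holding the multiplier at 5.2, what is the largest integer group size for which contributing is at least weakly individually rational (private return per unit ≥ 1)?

Private return per unit is 5.2/(group size), which is ≥ 1 whenever the group size is ≤ 5.2.
The largest such integer is 5.

5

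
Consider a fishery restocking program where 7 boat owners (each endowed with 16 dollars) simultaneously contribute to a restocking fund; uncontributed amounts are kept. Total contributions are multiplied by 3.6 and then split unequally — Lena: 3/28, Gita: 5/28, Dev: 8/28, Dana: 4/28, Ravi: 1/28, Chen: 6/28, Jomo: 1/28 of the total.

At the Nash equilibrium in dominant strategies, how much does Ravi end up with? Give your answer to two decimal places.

Player j's private return per contributed unit is 3.6 × (j's share). Contributing is weakly dominant for j when that share is at least 1/3.6 = 0.2778, and contributing 0 is dominant otherwise.
Dev alone (share 8/28) is above the threshold, contributing 16; the remaining 6 contribute 0. Total contributed: 16.
Ravi keeps 16 and receives 3.6 × 16 × 1/28 = 2.06 from the restocking fund, for a payoff of 18.06.

18.06 dollars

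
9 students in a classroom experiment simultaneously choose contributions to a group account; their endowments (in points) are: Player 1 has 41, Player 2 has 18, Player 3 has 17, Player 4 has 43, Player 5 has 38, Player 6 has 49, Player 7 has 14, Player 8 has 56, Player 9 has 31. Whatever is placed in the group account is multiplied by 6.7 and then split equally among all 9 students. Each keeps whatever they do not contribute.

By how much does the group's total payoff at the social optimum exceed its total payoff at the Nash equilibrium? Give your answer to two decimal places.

The private return per contributed unit is 6.7/9 = 0.7444 < 1 for every player regardless of endowment, so the Nash equilibrium is zero contribution and the group total is Σ E_j = 41 + 18 + 17 + 43 + 38 + 49 + 14 + 56 + 31 = 307.
Each contributed unit returns 6.700 to the group, so the social optimum is full contribution by everyone: group total = 6.700 × 307 = 2056.90.
Efficiency loss = (6.700 − 1) × 307 = 1749.90.

1749.90 points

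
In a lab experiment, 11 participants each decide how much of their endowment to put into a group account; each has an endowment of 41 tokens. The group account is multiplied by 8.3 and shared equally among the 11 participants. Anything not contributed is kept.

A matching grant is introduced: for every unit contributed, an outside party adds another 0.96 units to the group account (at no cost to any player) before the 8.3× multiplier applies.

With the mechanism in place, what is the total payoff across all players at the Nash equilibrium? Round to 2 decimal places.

The effective private return per unit is now 8.3 × 1.96 / 11 = 1.4789 > 1, so every player's dominant strategy flips to full contribution.
So the Nash equilibrium is full contribution by all 11; the group earns 8.3 × 1.96 × 451 = 7336.87.

7336.87 tokens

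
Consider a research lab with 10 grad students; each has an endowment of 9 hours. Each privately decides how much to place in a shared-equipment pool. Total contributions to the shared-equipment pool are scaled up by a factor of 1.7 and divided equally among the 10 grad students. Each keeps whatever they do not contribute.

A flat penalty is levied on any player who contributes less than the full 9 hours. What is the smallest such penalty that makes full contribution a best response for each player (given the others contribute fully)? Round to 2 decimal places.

7.47 hours

Given the others contribute fully, the best deviation is to contribute 0 (any partial contribution still incurs the fine and gives up units whose private return 0.1700 is below 1).
Deviating from 9 to 0 saves 9 hours but forfeits the deviator's share of the drop in the shared-equipment pool: 1.7/10 × 9 = 1.53.
So the deviation gain is 9 − 1.53 = 7.47, and the fine must be at least 7.47 hours to wipe it out.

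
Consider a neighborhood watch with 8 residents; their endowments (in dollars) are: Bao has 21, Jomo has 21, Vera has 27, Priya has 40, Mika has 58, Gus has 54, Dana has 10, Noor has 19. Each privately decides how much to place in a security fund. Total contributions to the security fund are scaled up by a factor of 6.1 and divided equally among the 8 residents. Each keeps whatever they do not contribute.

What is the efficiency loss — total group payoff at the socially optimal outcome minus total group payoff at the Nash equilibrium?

1275.00 dollars

The private return per contributed unit is 6.1/8 = 0.7625 < 1 for every player regardless of endowment, so the Nash equilibrium is zero contribution and the group total is Σ E_j = 21 + 21 + 27 + 40 + 58 + 54 + 10 + 19 = 250.
Each contributed unit returns 6.100 to the group, so the social optimum is full contribution by everyone: group total = 6.100 × 250 = 1525.00.
Efficiency loss = (6.100 − 1) × 250 = 1275.00.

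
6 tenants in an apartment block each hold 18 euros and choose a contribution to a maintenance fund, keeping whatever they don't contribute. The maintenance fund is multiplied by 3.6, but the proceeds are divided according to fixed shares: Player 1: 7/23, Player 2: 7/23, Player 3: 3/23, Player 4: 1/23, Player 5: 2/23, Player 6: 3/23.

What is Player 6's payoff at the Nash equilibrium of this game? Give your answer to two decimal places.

34.90 euros

Player j's private return per contributed unit is 3.6 × (j's share). Contributing is weakly dominant for j when that share is at least 1/3.6 = 0.2778, and contributing 0 is dominant otherwise.
Player 1 and Player 2 are above the threshold, contributing 18 each; the remaining 4 contribute 0. Total contributed: 36.
Player 6 keeps 18 and receives 3.6 × 36 × 3/23 = 16.90 from the maintenance fund, for a payoff of 34.90.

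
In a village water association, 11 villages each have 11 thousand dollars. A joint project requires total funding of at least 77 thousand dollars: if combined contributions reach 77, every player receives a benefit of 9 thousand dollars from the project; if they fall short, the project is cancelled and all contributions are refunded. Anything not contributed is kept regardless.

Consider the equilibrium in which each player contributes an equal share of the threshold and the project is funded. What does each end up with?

Equal share of the threshold: 77/11 = 7.
At this profile no one gains by cutting their contribution: any cut drops the total below 77, the project is cancelled, contributions are refunded, and the deviator ends with 11, which is less than 11 − 7 + 9 = 13. Contributing more than 7 just wastes the excess. So contributing exactly 7 is a best response.
Each player's payoff: 11 − 7 + 9 = 13.

13 thousand dollars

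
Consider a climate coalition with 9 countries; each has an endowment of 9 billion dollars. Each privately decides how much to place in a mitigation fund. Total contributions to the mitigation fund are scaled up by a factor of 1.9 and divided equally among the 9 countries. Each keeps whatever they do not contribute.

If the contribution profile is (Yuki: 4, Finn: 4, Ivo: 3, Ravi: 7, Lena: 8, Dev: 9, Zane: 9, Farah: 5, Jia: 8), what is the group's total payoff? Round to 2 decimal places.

Total contributed: 4 + 4 + 3 + 7 + 8 + 9 + 9 + 5 + 8 = 57; total kept: 9 × 9 − 57 = 24.
The mitigation fund pays out 1.9 × 57 = 108.30 in aggregate.
Group total = 24 + 108.30 = 132.30.

132.30 billion dollars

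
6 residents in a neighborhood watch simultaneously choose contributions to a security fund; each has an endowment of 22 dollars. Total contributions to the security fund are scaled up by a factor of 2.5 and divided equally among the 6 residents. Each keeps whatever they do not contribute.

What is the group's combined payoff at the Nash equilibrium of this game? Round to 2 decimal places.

Each contributed unit returns 2.5/6 = 0.4167 to its contributor — below 1 — so contributing 0 is dominant for every player. At the Nash equilibrium everyone keeps their 22, and the group total is 6 × 22 = 132.

132.00 dollars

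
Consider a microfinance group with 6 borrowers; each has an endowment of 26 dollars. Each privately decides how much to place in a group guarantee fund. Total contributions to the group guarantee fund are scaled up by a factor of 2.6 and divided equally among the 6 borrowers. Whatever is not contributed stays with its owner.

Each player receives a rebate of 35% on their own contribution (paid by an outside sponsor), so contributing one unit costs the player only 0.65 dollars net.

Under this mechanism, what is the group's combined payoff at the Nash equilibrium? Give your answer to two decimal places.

The effective private return is (2.6/6) / 0.65 = 0.6667, which is still under 1, so the mechanism doesn't change anyone's dominant strategy: zero contribution.
Everyone keeps their endowment and the group total is 6 × 26 = 156.

156.00 dollars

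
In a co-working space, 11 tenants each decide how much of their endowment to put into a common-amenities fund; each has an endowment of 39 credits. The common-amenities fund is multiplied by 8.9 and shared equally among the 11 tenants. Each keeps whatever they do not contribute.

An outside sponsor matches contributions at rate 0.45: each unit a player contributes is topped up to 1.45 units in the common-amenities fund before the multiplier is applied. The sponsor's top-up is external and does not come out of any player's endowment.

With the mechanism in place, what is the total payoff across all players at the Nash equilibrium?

5536.25 credits

The effective private return per unit is now 8.9 × 1.45 / 11 = 1.1732 > 1, so every player's dominant strategy flips to full contribution.
At the Nash equilibrium everyone contributes 39. Group total payoff = 8.9 × 1.45 × 429 = 5536.25.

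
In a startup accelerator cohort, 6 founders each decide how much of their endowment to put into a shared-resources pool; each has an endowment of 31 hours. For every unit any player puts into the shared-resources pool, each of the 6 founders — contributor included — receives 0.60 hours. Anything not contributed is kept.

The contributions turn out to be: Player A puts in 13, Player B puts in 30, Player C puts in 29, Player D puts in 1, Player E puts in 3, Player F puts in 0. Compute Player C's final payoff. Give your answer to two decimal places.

Total contributed: 13 + 30 + 29 + 1 + 3 + 0 = 76.
Each receives 0.60 × 76 = 45.60 from the shared-resources pool.
Player C keeps 31 − 29 = 2, so Player C's payoff is 2 + 45.60 = 47.60.

47.60 hours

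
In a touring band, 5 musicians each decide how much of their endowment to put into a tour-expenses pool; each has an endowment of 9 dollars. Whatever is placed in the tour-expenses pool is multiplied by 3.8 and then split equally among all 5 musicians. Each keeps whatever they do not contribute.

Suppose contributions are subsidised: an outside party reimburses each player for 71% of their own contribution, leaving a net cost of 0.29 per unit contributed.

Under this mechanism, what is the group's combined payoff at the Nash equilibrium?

202.95 dollars

The effective private return per unit is now (3.8/5) / 0.29 = 2.6207 > 1, so every player's dominant strategy flips to full contribution.
At the Nash equilibrium everyone contributes 9. Group total payoff = 5 × (9 × 0.71 + 3.8 × 9) = 202.95.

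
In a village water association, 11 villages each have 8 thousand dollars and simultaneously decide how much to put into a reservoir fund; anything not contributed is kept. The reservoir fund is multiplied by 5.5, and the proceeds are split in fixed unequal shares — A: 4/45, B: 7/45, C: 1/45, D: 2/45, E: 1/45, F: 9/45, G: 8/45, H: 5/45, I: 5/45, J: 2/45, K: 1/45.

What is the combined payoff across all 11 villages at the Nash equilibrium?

Player j's private return per contributed unit is 5.5 × (j's share). Contributing is weakly dominant for j when that share is at least 1/5.5 = 0.1818, and contributing 0 is dominant otherwise.
Only F (9/45) clears that bar, contributing 8; the remaining 10 contribute 0. Total contributed: 8.
The reservoir fund pays out 5.5 × 8 = 44.00 in total (split across the unequal shares, but the aggregate is all that matters for the group sum).
The 10 free-riders keep 8 each, adding 80. Group total = 80 + 44.00 = 124.00.

124.00 thousand dollars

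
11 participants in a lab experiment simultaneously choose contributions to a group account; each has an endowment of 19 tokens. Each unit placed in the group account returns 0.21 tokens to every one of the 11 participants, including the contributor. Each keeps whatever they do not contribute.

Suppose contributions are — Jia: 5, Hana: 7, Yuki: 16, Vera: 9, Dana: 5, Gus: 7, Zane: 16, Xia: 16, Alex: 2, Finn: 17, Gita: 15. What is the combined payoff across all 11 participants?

Total contributed: 5 + 7 + 16 + 9 + 5 + 7 + 16 + 16 + 2 + 17 + 15 = 115; total kept: 11 × 19 − 115 = 94.
The group account pays out 0.21 × 11 × 115 = 265.65 in aggregate.
Group total = 94 + 265.65 = 359.65.

359.65 tokens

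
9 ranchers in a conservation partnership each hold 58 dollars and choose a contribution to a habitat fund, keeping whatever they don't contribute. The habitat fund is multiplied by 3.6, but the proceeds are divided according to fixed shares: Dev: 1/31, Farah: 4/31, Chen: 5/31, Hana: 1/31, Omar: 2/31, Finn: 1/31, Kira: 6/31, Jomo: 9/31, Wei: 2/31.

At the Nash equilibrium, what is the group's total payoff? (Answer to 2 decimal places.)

672.80 dollars

A player with share s gets back 3.6·s per unit contributed, so full contribution is dominant for anyone with s > 1/3.6 = 0.2778 and zero contribution is dominant for anyone below.
Only Jomo (9/31) clears that bar, contributing 58; the remaining 8 contribute 0. Total contributed: 58.
The habitat fund pays out 3.6 × 58 = 208.80 in total (split across the unequal shares, but the aggregate is all that matters for the group sum).
The 8 free-riders keep 58 each, adding 464. Group total = 464 + 208.80 = 672.80.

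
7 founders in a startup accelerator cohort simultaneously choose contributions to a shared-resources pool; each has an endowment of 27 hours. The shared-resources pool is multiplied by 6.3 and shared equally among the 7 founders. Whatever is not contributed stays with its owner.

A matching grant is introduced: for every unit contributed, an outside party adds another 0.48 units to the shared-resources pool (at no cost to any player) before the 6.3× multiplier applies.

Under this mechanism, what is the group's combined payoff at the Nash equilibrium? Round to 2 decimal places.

The effective private return per unit is now 6.3 × 1.48 / 7 = 1.3320 > 1, so every player's dominant strategy flips to full contribution.
So the Nash equilibrium is full contribution by all 7; the group earns 6.3 × 1.48 × 189 = 1762.24.

1762.24 hours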